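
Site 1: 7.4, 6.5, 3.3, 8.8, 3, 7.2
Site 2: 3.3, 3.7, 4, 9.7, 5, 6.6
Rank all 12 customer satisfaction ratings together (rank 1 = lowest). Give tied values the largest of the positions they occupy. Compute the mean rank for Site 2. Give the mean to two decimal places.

Sorted (ascending): 3, 3.3, 3.3, 3.7, 4, 5, 6.5, 6.6, 7.2, 7.4, 8.8, 9.7
The 2 values of 3.3 occupy positions 2–3 → each gets rank 3.
Site 2 values → pooled ranks: 3.3→3, 3.7→4, 4→5, 9.7→12, 5→6, 6.6→8
Mean rank = (3 + 4 + 5 + 12 + 6 + 8) / 6 = 6.33

6.33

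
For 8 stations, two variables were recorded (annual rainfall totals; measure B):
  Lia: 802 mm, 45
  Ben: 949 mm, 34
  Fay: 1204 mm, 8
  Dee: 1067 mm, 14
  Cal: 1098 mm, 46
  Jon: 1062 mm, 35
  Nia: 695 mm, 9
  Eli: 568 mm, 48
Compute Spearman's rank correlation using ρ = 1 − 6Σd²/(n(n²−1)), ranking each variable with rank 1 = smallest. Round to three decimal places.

-0.381

Ranks of variable 1: 3, 4, 8, 6, 7, 5, 2, 1
Ranks of variable 2: 6, 4, 1, 3, 7, 5, 2, 8
d = r₁ − r₂: -3, 0, 7, 3, 0, 0, 0, -7
d²: 9, 0, 49, 9, 0, 0, 0, 49; Σd² = 116
ρ = 1 − 6·116/(8·63) = 1 − 696/504 = -0.381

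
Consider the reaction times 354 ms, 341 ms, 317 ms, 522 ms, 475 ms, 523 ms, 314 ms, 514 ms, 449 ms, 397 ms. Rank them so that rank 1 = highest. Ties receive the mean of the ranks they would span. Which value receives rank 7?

354

Sorted (descending): 523, 522, 514, 475, 449, 397, 354, 341, 317, 314
No ties — each value takes its position as its rank.
Rank 7 → value 354.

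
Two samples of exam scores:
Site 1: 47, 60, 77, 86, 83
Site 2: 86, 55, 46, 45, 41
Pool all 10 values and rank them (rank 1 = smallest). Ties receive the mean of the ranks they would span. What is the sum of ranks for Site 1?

34.5

Sorted (ascending): 41, 45, 46, 47, 55, 60, 77, 83, 86, 86
The 2 values of 86 occupy positions 9–10 → average rank (9+10)/2 = 9.5.
Site 1 values → pooled ranks: 47→4, 60→6, 77→7, 86→9.5, 83→8
Rank sum = 4 + 6 + 7 + 9.5 + 8 = 34.5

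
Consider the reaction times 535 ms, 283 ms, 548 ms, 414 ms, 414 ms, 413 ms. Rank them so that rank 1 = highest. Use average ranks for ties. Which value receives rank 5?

Sorted (descending): 548, 535, 414, 414, 413, 283
The 2 values of 414 occupy positions 3–4 → average rank (3+4)/2 = 3.5.
Rank 5 → value 413.

413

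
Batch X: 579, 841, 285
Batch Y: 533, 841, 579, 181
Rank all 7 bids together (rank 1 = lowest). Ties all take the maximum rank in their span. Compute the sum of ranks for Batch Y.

Sorted (ascending): 181, 285, 533, 579, 579, 841, 841
The 2 values of 579 occupy positions 4–5 → each gets rank 5.
The 2 values of 841 occupy positions 6–7 → each gets rank 7.
Batch Y values → pooled ranks: 533→3, 841→7, 579→5, 181→1
Rank sum = 3 + 7 + 5 + 1 = 16

16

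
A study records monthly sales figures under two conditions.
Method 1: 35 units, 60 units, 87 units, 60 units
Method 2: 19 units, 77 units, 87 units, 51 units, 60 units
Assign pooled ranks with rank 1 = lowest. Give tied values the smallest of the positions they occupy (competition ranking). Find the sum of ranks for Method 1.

18

Sorted (ascending): 19, 35, 51, 60, 60, 60, 77, 87, 87
The 3 values of 60 occupy positions 4–6 → each gets rank 4.
The 2 values of 87 occupy positions 8–9 → each gets rank 8.
Method 1 values → pooled ranks: 35→2, 60→4, 87→8, 60→4
Rank sum = 2 + 4 + 8 + 4 = 18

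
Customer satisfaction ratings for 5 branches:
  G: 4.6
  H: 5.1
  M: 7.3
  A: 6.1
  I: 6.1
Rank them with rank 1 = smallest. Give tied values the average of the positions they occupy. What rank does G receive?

Sorted (ascending): 4.6, 5.1, 6.1, 6.1, 7.3
The 2 values of 6.1 occupy positions 3–4 → average rank (3+4)/2 = 3.5.
G has value 4.6 → rank 1.

1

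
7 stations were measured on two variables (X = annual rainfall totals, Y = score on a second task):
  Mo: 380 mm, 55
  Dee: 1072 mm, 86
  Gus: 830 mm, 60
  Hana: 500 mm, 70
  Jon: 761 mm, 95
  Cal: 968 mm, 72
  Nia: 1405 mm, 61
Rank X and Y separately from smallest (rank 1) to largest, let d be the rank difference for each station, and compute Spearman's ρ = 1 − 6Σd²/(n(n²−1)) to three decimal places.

Ranks of variable 1: 1, 6, 4, 2, 3, 5, 7
Ranks of variable 2: 1, 6, 2, 4, 7, 5, 3
d = r₁ − r₂: 0, 0, 2, -2, -4, 0, 4
d²: 0, 0, 4, 4, 16, 0, 16; Σd² = 40
ρ = 1 − 6·40/(7·48) = 1 − 240/336 = 0.286

0.286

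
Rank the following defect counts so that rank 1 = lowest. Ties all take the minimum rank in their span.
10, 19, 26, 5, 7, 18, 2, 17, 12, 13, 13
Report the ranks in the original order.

4, 10, 11, 2, 3, 9, 1, 8, 5, 6, 6

Sorted (ascending): 2, 5, 7, 10, 12, 13, 13, 17, 18, 19, 26
The 2 values of 13 occupy positions 6–7 → each gets rank 6.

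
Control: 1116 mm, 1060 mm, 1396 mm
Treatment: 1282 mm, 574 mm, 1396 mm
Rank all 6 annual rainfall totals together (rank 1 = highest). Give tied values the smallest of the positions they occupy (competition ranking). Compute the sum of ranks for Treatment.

10

Sorted (descending): 1396, 1396, 1282, 1116, 1060, 574
The 2 values of 1396 occupy positions 1–2 → each gets rank 1.
Treatment values → pooled ranks: 1282→3, 574→6, 1396→1
Rank sum = 3 + 6 + 1 = 10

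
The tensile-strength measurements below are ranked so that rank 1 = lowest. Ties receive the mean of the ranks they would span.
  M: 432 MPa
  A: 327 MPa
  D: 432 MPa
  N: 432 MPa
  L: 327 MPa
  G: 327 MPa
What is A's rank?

Sorted (ascending): 327, 327, 327, 432, 432, 432
The 3 values of 327 occupy positions 1–3 → average rank 2.
The 3 values of 432 occupy positions 4–6 → average rank 5.
A has value 327 MPa → rank 2.

2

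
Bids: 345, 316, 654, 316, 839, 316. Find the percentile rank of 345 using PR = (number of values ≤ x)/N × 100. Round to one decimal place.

N = 6.
Strictly below 345: 3. Equal to 345: 1.
PR = 4/6 × 100 = 66.7

66.7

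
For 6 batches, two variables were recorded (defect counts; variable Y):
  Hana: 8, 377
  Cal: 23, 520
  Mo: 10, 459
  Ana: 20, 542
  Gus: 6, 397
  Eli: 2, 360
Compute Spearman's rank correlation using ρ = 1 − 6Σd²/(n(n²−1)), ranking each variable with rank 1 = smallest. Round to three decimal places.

0.886

Ranks of variable 1: 3, 6, 4, 5, 2, 1
Ranks of variable 2: 2, 5, 4, 6, 3, 1
d = r₁ − r₂: 1, 1, 0, -1, -1, 0
d²: 1, 1, 0, 1, 1, 0; Σd² = 4
ρ = 1 − 6·4/(6·35) = 1 − 24/210 = 0.886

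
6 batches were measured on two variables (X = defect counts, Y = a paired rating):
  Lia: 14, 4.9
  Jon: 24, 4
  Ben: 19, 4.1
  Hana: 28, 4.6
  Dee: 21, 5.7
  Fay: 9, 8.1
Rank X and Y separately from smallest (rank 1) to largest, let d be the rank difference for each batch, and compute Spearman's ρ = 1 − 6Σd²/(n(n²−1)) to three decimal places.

Ranks of variable 1: 2, 5, 3, 6, 4, 1
Ranks of variable 2: 4, 1, 2, 3, 5, 6
d = r₁ − r₂: -2, 4, 1, 3, -1, -5
d²: 4, 16, 1, 9, 1, 25; Σd² = 56
ρ = 1 − 6·56/(6·35) = 1 − 336/210 = -0.600

-0.600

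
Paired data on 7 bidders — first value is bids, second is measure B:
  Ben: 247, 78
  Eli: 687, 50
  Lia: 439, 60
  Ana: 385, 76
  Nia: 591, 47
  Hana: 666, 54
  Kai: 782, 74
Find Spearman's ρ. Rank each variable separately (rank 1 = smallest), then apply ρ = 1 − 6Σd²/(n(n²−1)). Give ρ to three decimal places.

-0.536

Ranks of variable 1: 1, 6, 3, 2, 4, 5, 7
Ranks of variable 2: 7, 2, 4, 6, 1, 3, 5
d = r₁ − r₂: -6, 4, -1, -4, 3, 2, 2
d²: 36, 16, 1, 16, 9, 4, 4; Σd² = 86
ρ = 1 − 6·86/(7·48) = 1 − 516/336 = -0.536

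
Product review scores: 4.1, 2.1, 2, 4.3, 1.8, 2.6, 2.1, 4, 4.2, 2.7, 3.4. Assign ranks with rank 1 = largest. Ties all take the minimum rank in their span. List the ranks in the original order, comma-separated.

Sorted (descending): 4.3, 4.2, 4.1, 4, 3.4, 2.7, 2.6, 2.1, 2.1, 2, 1.8
The 2 values of 2.1 occupy positions 8–9 → each gets rank 8.

3, 8, 10, 1, 11, 7, 8, 4, 2, 6, 5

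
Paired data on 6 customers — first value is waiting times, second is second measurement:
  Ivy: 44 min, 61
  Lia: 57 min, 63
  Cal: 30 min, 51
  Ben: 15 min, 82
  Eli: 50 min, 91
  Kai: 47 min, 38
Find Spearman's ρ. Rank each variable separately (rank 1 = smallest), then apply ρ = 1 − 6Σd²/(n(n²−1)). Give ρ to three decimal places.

0.143

Ranks of variable 1: 3, 6, 2, 1, 5, 4
Ranks of variable 2: 3, 4, 2, 5, 6, 1
d = r₁ − r₂: 0, 2, 0, -4, -1, 3
d²: 0, 4, 0, 16, 1, 9; Σd² = 30
ρ = 1 − 6·30/(6·35) = 1 − 180/210 = 0.143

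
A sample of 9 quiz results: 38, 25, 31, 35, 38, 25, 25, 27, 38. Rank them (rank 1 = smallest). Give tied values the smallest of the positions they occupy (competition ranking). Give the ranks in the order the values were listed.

Sorted (ascending): 25, 25, 25, 27, 31, 35, 38, 38, 38
The 3 values of 25 occupy positions 1–3 → each gets rank 1.
The 3 values of 38 occupy positions 7–9 → each gets rank 7.

7, 1, 5, 6, 7, 1, 1, 4, 7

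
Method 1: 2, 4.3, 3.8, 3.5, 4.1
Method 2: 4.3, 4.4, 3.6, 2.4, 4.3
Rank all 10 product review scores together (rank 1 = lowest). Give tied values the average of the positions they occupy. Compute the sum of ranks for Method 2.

32

Sorted (ascending): 2, 2.4, 3.5, 3.6, 3.8, 4.1, 4.3, 4.3, 4.3, 4.4
The 3 values of 4.3 occupy positions 7–9 → average rank 8.
Method 2 values → pooled ranks: 4.3→8, 4.4→10, 3.6→4, 2.4→2, 4.3→8
Rank sum = 8 + 10 + 4 + 2 + 8 = 32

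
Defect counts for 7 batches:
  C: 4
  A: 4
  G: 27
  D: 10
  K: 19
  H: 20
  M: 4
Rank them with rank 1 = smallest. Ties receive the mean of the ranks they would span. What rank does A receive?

2

Sorted (ascending): 4, 4, 4, 10, 19, 20, 27
The 3 values of 4 occupy positions 1–3 → average rank 2.
A has value 4 → rank 2.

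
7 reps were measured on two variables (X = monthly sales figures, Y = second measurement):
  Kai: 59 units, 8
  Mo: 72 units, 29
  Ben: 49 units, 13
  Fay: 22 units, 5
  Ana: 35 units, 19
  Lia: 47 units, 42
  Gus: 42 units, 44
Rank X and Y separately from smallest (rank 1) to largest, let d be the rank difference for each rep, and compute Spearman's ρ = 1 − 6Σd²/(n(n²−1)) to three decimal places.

Ranks of variable 1: 6, 7, 5, 1, 2, 4, 3
Ranks of variable 2: 2, 5, 3, 1, 4, 6, 7
d = r₁ − r₂: 4, 2, 2, 0, -2, -2, -4
d²: 16, 4, 4, 0, 4, 4, 16; Σd² = 48
ρ = 1 − 6·48/(7·48) = 1 − 288/336 = 0.143

0.143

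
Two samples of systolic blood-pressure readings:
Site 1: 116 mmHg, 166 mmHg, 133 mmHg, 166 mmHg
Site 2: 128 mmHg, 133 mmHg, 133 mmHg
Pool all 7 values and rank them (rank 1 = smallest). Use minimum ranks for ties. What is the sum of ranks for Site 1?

Sorted (ascending): 116, 128, 133, 133, 133, 166, 166
The 3 values of 133 occupy positions 3–5 → each gets rank 3.
The 2 values of 166 occupy positions 6–7 → each gets rank 6.
Site 1 values → pooled ranks: 116→1, 166→6, 133→3, 166→6
Rank sum = 1 + 6 + 3 + 6 = 16

16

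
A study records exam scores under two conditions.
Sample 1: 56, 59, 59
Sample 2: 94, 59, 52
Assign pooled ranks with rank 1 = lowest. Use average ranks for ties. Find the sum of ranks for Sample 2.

11

Sorted (ascending): 52, 56, 59, 59, 59, 94
The 3 values of 59 occupy positions 3–5 → average rank 4.
Sample 2 values → pooled ranks: 94→6, 59→4, 52→1
Rank sum = 6 + 4 + 1 = 11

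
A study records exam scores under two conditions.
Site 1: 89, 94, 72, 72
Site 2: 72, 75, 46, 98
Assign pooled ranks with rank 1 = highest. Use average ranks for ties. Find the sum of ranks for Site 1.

17

Sorted (descending): 98, 94, 89, 75, 72, 72, 72, 46
The 3 values of 72 occupy positions 5–7 → average rank 6.
Site 1 values → pooled ranks: 89→3, 94→2, 72→6, 72→6
Rank sum = 3 + 2 + 6 + 6 = 17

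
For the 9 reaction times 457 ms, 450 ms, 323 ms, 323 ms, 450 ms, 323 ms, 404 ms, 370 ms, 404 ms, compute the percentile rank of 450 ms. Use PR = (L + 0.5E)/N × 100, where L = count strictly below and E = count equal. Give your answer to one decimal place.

N = 9.
Strictly below 450: 6. Equal to 450: 2.
PR = (6 + 0.5·2)/9 × 100 = 77.8

77.8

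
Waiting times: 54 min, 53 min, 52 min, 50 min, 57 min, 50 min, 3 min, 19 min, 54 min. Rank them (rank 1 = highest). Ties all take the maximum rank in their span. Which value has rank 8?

19

Sorted (descending): 57, 54, 54, 53, 52, 50, 50, 19, 3
The 2 values of 54 occupy positions 2–3 → each gets rank 3.
The 2 values of 50 occupy positions 6–7 → each gets rank 7.
Rank 8 → value 19.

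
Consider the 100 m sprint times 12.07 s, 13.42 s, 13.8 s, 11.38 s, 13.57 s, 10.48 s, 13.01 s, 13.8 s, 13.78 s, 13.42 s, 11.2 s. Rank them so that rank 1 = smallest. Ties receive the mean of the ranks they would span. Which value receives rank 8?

13.57

Sorted (ascending): 10.48, 11.2, 11.38, 12.07, 13.01, 13.42, 13.42, 13.57, 13.78, 13.8, 13.8
The 2 values of 13.42 occupy positions 6–7 → average rank (6+7)/2 = 6.5.
The 2 values of 13.8 occupy positions 10–11 → average rank (10+11)/2 = 10.5.
Rank 8 → value 13.57.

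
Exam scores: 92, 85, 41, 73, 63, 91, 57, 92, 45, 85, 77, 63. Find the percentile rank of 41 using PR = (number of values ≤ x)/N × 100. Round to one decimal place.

8.3

N = 12.
Strictly below 41: 0. Equal to 41: 1.
PR = 1/12 × 100 = 8.3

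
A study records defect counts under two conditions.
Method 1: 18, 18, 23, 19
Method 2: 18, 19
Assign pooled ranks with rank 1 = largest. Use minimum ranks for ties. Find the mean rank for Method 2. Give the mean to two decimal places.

Sorted (descending): 23, 19, 19, 18, 18, 18
The 2 values of 19 occupy positions 2–3 → each gets rank 2.
The 3 values of 18 occupy positions 4–6 → each gets rank 4.
Method 2 values → pooled ranks: 18→4, 19→2
Mean rank = (4 + 2) / 2 = 3.00

3.00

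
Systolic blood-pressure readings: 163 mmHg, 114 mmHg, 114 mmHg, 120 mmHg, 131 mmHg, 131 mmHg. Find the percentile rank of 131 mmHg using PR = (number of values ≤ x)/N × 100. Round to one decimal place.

83.3

N = 6.
Strictly below 131: 3. Equal to 131: 2.
PR = 5/6 × 100 = 83.3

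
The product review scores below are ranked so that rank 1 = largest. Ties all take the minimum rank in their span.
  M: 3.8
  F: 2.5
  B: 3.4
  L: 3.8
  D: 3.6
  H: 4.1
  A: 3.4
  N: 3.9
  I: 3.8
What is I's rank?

Sorted (descending): 4.1, 3.9, 3.8, 3.8, 3.8, 3.6, 3.4, 3.4, 2.5
The 3 values of 3.8 occupy positions 3–5 → each gets rank 3.
The 2 values of 3.4 occupy positions 7–8 → each gets rank 7.
I has value 3.8 → rank 3.

3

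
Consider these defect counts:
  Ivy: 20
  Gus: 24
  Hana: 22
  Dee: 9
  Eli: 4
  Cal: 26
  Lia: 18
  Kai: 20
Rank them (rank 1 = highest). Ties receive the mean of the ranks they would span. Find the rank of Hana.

Sorted (descending): 26, 24, 22, 20, 20, 18, 9, 4
The 2 values of 20 occupy positions 4–5 → average rank (4+5)/2 = 4.5.
Hana has value 22 → rank 3.

3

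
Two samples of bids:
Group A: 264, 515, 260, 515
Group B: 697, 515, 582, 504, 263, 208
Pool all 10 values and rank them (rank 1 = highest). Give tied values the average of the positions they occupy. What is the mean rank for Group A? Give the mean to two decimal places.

6.00

Sorted (descending): 697, 582, 515, 515, 515, 504, 264, 263, 260, 208
The 3 values of 515 occupy positions 3–5 → average rank 4.
Group A values → pooled ranks: 264→7, 515→4, 260→9, 515→4
Mean rank = (7 + 4 + 9 + 4) / 4 = 6.00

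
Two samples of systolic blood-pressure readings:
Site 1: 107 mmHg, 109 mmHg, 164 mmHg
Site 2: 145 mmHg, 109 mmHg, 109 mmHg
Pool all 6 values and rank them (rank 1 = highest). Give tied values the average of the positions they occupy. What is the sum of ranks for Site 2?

10

Sorted (descending): 164, 145, 109, 109, 109, 107
The 3 values of 109 occupy positions 3–5 → average rank 4.
Site 2 values → pooled ranks: 145→2, 109→4, 109→4
Rank sum = 2 + 4 + 4 = 10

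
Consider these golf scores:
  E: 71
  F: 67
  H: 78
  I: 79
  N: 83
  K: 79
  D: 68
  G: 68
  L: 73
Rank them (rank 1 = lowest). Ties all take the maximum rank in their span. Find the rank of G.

Sorted (ascending): 67, 68, 68, 71, 73, 78, 79, 79, 83
The 2 values of 68 occupy positions 2–3 → each gets rank 3.
The 2 values of 79 occupy positions 7–8 → each gets rank 8.
G has value 68 → rank 3.

3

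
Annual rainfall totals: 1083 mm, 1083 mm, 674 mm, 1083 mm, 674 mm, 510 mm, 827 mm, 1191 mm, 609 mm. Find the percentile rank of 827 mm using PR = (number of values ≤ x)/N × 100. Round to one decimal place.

55.6

N = 9.
Strictly below 827: 4. Equal to 827: 1.
PR = 5/9 × 100 = 55.6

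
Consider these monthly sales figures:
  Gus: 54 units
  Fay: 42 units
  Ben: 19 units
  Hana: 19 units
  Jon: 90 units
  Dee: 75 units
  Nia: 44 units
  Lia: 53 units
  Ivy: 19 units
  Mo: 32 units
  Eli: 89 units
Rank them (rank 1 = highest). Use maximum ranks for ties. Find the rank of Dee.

3

Sorted (descending): 90, 89, 75, 54, 53, 44, 42, 32, 19, 19, 19
The 3 values of 19 occupy positions 9–11 → each gets rank 11.
Dee has value 75 units → rank 3.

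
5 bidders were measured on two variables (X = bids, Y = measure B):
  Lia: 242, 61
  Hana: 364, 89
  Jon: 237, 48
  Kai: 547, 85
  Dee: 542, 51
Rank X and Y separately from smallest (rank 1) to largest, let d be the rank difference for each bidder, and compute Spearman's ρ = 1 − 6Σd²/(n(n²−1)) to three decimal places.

Ranks of variable 1: 2, 3, 1, 5, 4
Ranks of variable 2: 3, 5, 1, 4, 2
d = r₁ − r₂: -1, -2, 0, 1, 2
d²: 1, 4, 0, 1, 4; Σd² = 10
ρ = 1 − 6·10/(5·24) = 1 − 60/120 = 0.500

0.500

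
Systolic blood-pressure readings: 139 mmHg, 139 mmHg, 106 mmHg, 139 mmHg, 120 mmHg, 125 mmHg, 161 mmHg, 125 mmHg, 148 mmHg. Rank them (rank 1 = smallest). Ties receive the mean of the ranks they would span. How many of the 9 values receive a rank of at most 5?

Sorted (ascending): 106, 120, 125, 125, 139, 139, 139, 148, 161
The 2 values of 125 occupy positions 3–4 → average rank (3+4)/2 = 3.5.
The 3 values of 139 occupy positions 5–7 → average rank 6.
Ranks ≤ 5: {1, 2, 3.5, 3.5} → 4 values.

4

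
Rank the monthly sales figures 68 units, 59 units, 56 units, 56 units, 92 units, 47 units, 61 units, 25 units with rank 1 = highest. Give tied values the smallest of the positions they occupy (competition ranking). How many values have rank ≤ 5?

6

Sorted (descending): 92, 68, 61, 59, 56, 56, 47, 25
The 2 values of 56 occupy positions 5–6 → each gets rank 5.
Ranks ≤ 5: {1, 2, 3, 4, 5, 5} → 6 values.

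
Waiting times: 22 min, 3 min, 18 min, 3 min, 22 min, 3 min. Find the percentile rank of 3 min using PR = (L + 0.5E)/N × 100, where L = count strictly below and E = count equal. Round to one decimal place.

25.0

N = 6.
Strictly below 3: 0. Equal to 3: 3.
PR = (0 + 0.5·3)/6 × 100 = 25.0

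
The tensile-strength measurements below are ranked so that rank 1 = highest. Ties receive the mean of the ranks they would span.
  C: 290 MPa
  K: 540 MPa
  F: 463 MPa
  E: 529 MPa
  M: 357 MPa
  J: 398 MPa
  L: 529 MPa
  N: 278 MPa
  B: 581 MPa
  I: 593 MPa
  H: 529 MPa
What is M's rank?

Sorted (descending): 593, 581, 540, 529, 529, 529, 463, 398, 357, 290, 278
The 3 values of 529 occupy positions 4–6 → average rank 5.
M has value 357 MPa → rank 9.

9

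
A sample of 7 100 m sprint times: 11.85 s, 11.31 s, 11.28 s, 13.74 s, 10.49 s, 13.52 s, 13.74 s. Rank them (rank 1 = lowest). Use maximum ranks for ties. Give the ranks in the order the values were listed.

Sorted (ascending): 10.49, 11.28, 11.31, 11.85, 13.52, 13.74, 13.74
The 2 values of 13.74 occupy positions 6–7 → each gets rank 7.

4, 3, 2, 7, 1, 5, 7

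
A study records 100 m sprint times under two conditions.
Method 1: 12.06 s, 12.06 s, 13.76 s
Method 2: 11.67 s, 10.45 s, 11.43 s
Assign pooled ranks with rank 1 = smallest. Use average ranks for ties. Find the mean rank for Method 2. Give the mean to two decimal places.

2.00

Sorted (ascending): 10.45, 11.43, 11.67, 12.06, 12.06, 13.76
The 2 values of 12.06 occupy positions 4–5 → average rank (4+5)/2 = 4.5.
Method 2 values → pooled ranks: 11.67→3, 10.45→1, 11.43→2
Mean rank = (3 + 1 + 2) / 3 = 2.00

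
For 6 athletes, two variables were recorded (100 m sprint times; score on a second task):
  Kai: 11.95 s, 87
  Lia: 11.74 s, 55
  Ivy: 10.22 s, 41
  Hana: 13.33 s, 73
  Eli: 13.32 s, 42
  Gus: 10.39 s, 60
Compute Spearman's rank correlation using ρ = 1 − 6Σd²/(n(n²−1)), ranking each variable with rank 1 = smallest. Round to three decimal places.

0.486

Ranks of variable 1: 4, 3, 1, 6, 5, 2
Ranks of variable 2: 6, 3, 1, 5, 2, 4
d = r₁ − r₂: -2, 0, 0, 1, 3, -2
d²: 4, 0, 0, 1, 9, 4; Σd² = 18
ρ = 1 − 6·18/(6·35) = 1 − 108/210 = 0.486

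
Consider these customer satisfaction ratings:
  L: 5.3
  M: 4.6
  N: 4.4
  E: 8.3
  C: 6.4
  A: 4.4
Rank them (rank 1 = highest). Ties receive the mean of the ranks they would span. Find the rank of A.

Sorted (descending): 8.3, 6.4, 5.3, 4.6, 4.4, 4.4
The 2 values of 4.4 occupy positions 5–6 → average rank (5+6)/2 = 5.5.
A has value 4.4 → rank 5.5.

5.5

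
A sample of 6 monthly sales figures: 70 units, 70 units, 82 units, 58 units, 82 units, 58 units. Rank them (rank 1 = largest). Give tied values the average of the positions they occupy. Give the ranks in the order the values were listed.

3.5, 3.5, 1.5, 5.5, 1.5, 5.5

Sorted (descending): 82, 82, 70, 70, 58, 58
The 2 values of 82 occupy positions 1–2 → average rank (1+2)/2 = 1.5.
The 2 values of 70 occupy positions 3–4 → average rank (3+4)/2 = 3.5.
The 2 values of 58 occupy positions 5–6 → average rank (5+6)/2 = 5.5.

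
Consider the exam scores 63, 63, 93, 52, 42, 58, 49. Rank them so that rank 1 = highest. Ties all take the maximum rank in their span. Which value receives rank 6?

49

Sorted (descending): 93, 63, 63, 58, 52, 49, 42
The 2 values of 63 occupy positions 2–3 → each gets rank 3.
Rank 6 → value 49.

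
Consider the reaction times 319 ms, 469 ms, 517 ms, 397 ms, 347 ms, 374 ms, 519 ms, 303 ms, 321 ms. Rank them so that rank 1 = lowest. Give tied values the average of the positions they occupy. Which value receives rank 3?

Sorted (ascending): 303, 319, 321, 347, 374, 397, 469, 517, 519
No ties — each value takes its position as its rank.
Rank 3 → value 321.

321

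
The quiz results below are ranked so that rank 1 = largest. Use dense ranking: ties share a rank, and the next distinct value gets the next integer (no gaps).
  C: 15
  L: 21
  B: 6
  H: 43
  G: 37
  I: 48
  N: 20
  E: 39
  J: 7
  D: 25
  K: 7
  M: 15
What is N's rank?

7

Sorted (descending): 48, 43, 39, 37, 25, 21, 20, 15, 15, 7, 7, 6
The 2 values of 15 share dense rank 8.
The 2 values of 7 share dense rank 9.
Remaining distinct values take the next consecutive integers.
N has value 20 → rank 7.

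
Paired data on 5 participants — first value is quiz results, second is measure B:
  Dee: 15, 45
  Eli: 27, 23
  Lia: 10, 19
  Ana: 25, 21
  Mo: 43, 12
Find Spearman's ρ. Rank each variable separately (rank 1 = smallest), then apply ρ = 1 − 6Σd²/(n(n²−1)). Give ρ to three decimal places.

-0.300

Ranks of variable 1: 2, 4, 1, 3, 5
Ranks of variable 2: 5, 4, 2, 3, 1
d = r₁ − r₂: -3, 0, -1, 0, 4
d²: 9, 0, 1, 0, 16; Σd² = 26
ρ = 1 − 6·26/(5·24) = 1 − 156/120 = -0.300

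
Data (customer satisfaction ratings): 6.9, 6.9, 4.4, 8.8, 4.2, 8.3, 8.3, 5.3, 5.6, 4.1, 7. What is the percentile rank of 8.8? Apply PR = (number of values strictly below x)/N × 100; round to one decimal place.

90.9

N = 11.
Strictly below 8.8: 10. Equal to 8.8: 1.
PR = 10/11 × 100 = 90.9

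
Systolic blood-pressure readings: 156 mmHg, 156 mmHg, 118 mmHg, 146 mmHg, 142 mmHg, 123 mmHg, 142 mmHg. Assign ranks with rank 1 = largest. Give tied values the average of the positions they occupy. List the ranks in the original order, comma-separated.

Sorted (descending): 156, 156, 146, 142, 142, 123, 118
The 2 values of 156 occupy positions 1–2 → average rank (1+2)/2 = 1.5.
The 2 values of 142 occupy positions 4–5 → average rank (4+5)/2 = 4.5.

1.5, 1.5, 7, 3, 4.5, 6, 4.5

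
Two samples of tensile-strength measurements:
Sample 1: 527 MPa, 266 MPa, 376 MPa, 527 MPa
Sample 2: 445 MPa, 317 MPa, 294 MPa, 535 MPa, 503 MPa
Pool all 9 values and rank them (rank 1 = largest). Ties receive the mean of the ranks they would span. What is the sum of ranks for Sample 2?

25

Sorted (descending): 535, 527, 527, 503, 445, 376, 317, 294, 266
The 2 values of 527 occupy positions 2–3 → average rank (2+3)/2 = 2.5.
Sample 2 values → pooled ranks: 445→5, 317→7, 294→8, 535→1, 503→4
Rank sum = 5 + 7 + 8 + 1 + 4 = 25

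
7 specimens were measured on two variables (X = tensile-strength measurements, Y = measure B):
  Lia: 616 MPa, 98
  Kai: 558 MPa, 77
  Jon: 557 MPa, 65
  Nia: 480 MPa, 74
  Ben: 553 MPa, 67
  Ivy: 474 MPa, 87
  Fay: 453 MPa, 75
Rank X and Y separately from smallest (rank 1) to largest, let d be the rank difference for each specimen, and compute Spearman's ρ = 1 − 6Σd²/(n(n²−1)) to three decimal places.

0.179

Ranks of variable 1: 7, 6, 5, 3, 4, 2, 1
Ranks of variable 2: 7, 5, 1, 3, 2, 6, 4
d = r₁ − r₂: 0, 1, 4, 0, 2, -4, -3
d²: 0, 1, 16, 0, 4, 16, 9; Σd² = 46
ρ = 1 − 6·46/(7·48) = 1 − 276/336 = 0.179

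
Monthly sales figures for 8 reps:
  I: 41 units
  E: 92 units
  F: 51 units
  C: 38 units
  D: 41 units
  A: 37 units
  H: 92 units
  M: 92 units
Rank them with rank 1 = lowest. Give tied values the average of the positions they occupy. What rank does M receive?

Sorted (ascending): 37, 38, 41, 41, 51, 92, 92, 92
The 2 values of 41 occupy positions 3–4 → average rank (3+4)/2 = 3.5.
The 3 values of 92 occupy positions 6–8 → average rank 7.
M has value 92 units → rank 7.

7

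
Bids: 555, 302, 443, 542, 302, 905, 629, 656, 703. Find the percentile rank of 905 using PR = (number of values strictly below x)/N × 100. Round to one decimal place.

88.9

N = 9.
Strictly below 905: 8. Equal to 905: 1.
PR = 8/9 × 100 = 88.9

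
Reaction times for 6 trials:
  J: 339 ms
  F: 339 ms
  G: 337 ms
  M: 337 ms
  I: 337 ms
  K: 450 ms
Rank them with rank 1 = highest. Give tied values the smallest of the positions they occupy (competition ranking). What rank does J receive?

Sorted (descending): 450, 339, 339, 337, 337, 337
The 2 values of 339 occupy positions 2–3 → each gets rank 2.
The 3 values of 337 occupy positions 4–6 → each gets rank 4.
J has value 339 ms → rank 2.

2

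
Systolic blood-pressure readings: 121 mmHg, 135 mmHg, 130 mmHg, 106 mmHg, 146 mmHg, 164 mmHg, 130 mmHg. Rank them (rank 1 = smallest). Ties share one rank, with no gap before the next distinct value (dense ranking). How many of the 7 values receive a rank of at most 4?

Sorted (ascending): 106, 121, 130, 130, 135, 146, 164
The 2 values of 130 share dense rank 3.
Remaining distinct values take the next consecutive integers.
Ranks ≤ 4: {1, 2, 3, 3, 4} → 5 values.

5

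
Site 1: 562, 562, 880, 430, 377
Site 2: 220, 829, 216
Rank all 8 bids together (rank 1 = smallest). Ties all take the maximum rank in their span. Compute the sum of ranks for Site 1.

Sorted (ascending): 216, 220, 377, 430, 562, 562, 829, 880
The 2 values of 562 occupy positions 5–6 → each gets rank 6.
Site 1 values → pooled ranks: 562→6, 562→6, 880→8, 430→4, 377→3
Rank sum = 6 + 6 + 8 + 4 + 3 = 27

27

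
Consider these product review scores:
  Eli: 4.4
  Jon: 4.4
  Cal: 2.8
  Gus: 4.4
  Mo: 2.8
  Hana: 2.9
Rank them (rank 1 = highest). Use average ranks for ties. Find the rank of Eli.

Sorted (descending): 4.4, 4.4, 4.4, 2.9, 2.8, 2.8
The 3 values of 4.4 occupy positions 1–3 → average rank 2.
The 2 values of 2.8 occupy positions 5–6 → average rank (5+6)/2 = 5.5.
Eli has value 4.4 → rank 2.

2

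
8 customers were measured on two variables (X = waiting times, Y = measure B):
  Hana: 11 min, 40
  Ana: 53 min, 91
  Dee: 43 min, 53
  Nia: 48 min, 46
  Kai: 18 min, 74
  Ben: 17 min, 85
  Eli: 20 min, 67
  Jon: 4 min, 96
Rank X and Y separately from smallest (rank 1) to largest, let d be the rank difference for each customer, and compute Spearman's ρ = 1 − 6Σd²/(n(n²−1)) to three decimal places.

Ranks of variable 1: 2, 8, 6, 7, 4, 3, 5, 1
Ranks of variable 2: 1, 7, 3, 2, 5, 6, 4, 8
d = r₁ − r₂: 1, 1, 3, 5, -1, -3, 1, -7
d²: 1, 1, 9, 25, 1, 9, 1, 49; Σd² = 96
ρ = 1 − 6·96/(8·63) = 1 − 576/504 = -0.143

-0.143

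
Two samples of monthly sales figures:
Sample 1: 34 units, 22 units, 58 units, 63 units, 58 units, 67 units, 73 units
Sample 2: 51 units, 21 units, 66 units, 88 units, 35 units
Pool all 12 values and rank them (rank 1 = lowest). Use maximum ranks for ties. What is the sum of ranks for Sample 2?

31

Sorted (ascending): 21, 22, 34, 35, 51, 58, 58, 63, 66, 67, 73, 88
The 2 values of 58 occupy positions 6–7 → each gets rank 7.
Sample 2 values → pooled ranks: 51→5, 21→1, 66→9, 88→12, 35→4
Rank sum = 5 + 1 + 9 + 12 + 4 = 31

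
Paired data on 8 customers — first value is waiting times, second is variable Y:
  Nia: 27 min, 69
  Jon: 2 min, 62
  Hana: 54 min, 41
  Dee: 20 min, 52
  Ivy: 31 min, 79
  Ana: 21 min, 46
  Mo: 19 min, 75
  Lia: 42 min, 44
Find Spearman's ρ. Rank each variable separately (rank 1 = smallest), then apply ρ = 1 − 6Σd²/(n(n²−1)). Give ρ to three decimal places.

-0.452

Ranks of variable 1: 5, 1, 8, 3, 6, 4, 2, 7
Ranks of variable 2: 6, 5, 1, 4, 8, 3, 7, 2
d = r₁ − r₂: -1, -4, 7, -1, -2, 1, -5, 5
d²: 1, 16, 49, 1, 4, 1, 25, 25; Σd² = 122
ρ = 1 − 6·122/(8·63) = 1 − 732/504 = -0.452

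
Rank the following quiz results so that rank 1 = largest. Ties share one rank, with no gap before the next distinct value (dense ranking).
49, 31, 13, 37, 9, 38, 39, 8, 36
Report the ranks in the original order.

1, 6, 7, 4, 8, 3, 2, 9, 5

Sorted (descending): 49, 39, 38, 37, 36, 31, 13, 9, 8
No ties — each value takes its position as its rank.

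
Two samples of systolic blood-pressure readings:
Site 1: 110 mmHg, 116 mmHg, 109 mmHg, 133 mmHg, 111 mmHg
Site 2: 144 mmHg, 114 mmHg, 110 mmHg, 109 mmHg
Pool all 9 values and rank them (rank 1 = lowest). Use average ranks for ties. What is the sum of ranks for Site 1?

Sorted (ascending): 109, 109, 110, 110, 111, 114, 116, 133, 144
The 2 values of 109 occupy positions 1–2 → average rank (1+2)/2 = 1.5.
The 2 values of 110 occupy positions 3–4 → average rank (3+4)/2 = 3.5.
Site 1 values → pooled ranks: 110→3.5, 116→7, 109→1.5, 133→8, 111→5
Rank sum = 3.5 + 7 + 1.5 + 8 + 5 = 25

25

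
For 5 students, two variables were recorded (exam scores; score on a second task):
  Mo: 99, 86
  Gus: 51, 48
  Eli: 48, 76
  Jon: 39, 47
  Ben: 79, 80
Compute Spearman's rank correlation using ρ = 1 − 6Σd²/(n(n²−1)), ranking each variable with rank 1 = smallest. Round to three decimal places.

Ranks of variable 1: 5, 3, 2, 1, 4
Ranks of variable 2: 5, 2, 3, 1, 4
d = r₁ − r₂: 0, 1, -1, 0, 0
d²: 0, 1, 1, 0, 0; Σd² = 2
ρ = 1 − 6·2/(5·24) = 1 − 12/120 = 0.900

0.900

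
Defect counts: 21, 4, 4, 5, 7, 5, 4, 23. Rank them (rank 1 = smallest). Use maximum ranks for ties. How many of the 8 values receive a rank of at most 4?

3

Sorted (ascending): 4, 4, 4, 5, 5, 7, 21, 23
The 3 values of 4 occupy positions 1–3 → each gets rank 3.
The 2 values of 5 occupy positions 4–5 → each gets rank 5.
Ranks ≤ 4: {3, 3, 3} → 3 values.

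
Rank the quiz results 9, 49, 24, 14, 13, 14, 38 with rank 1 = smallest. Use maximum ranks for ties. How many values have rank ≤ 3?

Sorted (ascending): 9, 13, 14, 14, 24, 38, 49
The 2 values of 14 occupy positions 3–4 → each gets rank 4.
Ranks ≤ 3: {1, 2} → 2 values.

2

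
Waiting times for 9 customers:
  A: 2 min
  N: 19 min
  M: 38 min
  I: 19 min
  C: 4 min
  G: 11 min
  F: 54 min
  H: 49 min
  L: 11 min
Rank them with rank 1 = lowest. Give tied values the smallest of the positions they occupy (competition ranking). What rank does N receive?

Sorted (ascending): 2, 4, 11, 11, 19, 19, 38, 49, 54
The 2 values of 11 occupy positions 3–4 → each gets rank 3.
The 2 values of 19 occupy positions 5–6 → each gets rank 5.
N has value 19 min → rank 5.

5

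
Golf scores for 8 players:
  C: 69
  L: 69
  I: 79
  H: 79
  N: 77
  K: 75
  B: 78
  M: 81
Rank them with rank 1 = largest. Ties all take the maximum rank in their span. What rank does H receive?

Sorted (descending): 81, 79, 79, 78, 77, 75, 69, 69
The 2 values of 79 occupy positions 2–3 → each gets rank 3.
The 2 values of 69 occupy positions 7–8 → each gets rank 8.
H has value 79 → rank 3.

3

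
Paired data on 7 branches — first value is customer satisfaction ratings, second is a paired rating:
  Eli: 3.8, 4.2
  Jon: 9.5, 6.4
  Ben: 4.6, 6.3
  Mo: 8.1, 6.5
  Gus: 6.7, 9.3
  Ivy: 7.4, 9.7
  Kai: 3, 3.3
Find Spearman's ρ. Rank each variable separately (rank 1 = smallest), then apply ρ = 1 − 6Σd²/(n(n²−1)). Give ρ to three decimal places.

0.679

Ranks of variable 1: 2, 7, 3, 6, 4, 5, 1
Ranks of variable 2: 2, 4, 3, 5, 6, 7, 1
d = r₁ − r₂: 0, 3, 0, 1, -2, -2, 0
d²: 0, 9, 0, 1, 4, 4, 0; Σd² = 18
ρ = 1 − 6·18/(7·48) = 1 − 108/336 = 0.679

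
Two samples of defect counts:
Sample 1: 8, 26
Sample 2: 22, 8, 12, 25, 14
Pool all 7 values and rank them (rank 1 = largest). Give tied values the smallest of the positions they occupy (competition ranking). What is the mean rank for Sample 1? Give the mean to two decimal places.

Sorted (descending): 26, 25, 22, 14, 12, 8, 8
The 2 values of 8 occupy positions 6–7 → each gets rank 6.
Sample 1 values → pooled ranks: 8→6, 26→1
Mean rank = (6 + 1) / 2 = 3.50

3.50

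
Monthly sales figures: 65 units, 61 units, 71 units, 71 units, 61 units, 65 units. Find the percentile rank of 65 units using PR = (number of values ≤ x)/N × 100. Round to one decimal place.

N = 6.
Strictly below 65: 2. Equal to 65: 2.
PR = 4/6 × 100 = 66.7

66.7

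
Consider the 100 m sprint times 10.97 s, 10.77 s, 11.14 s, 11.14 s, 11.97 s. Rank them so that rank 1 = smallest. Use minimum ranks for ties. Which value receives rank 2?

Sorted (ascending): 10.77, 10.97, 11.14, 11.14, 11.97
The 2 values of 11.14 occupy positions 3–4 → each gets rank 3.
Rank 2 → value 10.97.

10.97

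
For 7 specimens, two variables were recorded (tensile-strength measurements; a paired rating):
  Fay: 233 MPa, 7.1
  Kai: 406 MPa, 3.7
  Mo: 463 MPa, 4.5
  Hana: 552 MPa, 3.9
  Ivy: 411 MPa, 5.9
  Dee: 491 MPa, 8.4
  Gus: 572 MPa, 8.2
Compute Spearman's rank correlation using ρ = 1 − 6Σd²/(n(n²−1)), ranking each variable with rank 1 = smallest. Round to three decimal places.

0.286

Ranks of variable 1: 1, 2, 4, 6, 3, 5, 7
Ranks of variable 2: 5, 1, 3, 2, 4, 7, 6
d = r₁ − r₂: -4, 1, 1, 4, -1, -2, 1
d²: 16, 1, 1, 16, 1, 4, 1; Σd² = 40
ρ = 1 − 6·40/(7·48) = 1 − 240/336 = 0.286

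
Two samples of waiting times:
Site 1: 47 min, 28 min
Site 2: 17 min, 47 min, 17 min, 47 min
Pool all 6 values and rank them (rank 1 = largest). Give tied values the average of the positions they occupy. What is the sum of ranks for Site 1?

6

Sorted (descending): 47, 47, 47, 28, 17, 17
The 3 values of 47 occupy positions 1–3 → average rank 2.
The 2 values of 17 occupy positions 5–6 → average rank (5+6)/2 = 5.5.
Site 1 values → pooled ranks: 47→2, 28→4
Rank sum = 2 + 4 = 6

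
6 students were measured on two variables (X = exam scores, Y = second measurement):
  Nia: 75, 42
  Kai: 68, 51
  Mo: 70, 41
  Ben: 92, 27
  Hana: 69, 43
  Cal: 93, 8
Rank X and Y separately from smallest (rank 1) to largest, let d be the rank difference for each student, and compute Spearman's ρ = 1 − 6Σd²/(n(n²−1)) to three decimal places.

-0.943

Ranks of variable 1: 4, 1, 3, 5, 2, 6
Ranks of variable 2: 4, 6, 3, 2, 5, 1
d = r₁ − r₂: 0, -5, 0, 3, -3, 5
d²: 0, 25, 0, 9, 9, 25; Σd² = 68
ρ = 1 − 6·68/(6·35) = 1 − 408/210 = -0.943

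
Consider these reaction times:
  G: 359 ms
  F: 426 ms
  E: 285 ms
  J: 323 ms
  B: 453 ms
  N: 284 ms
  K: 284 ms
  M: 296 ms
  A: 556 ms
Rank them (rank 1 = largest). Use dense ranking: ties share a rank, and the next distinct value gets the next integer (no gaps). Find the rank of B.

2

Sorted (descending): 556, 453, 426, 359, 323, 296, 285, 284, 284
The 2 values of 284 share dense rank 8.
Remaining distinct values take the next consecutive integers.
B has value 453 ms → rank 2.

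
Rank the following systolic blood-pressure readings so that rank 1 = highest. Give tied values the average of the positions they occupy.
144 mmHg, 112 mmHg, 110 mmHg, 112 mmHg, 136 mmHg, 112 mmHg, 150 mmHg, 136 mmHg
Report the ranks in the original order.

Sorted (descending): 150, 144, 136, 136, 112, 112, 112, 110
The 2 values of 136 occupy positions 3–4 → average rank (3+4)/2 = 3.5.
The 3 values of 112 occupy positions 5–7 → average rank 6.

2, 6, 8, 6, 3.5, 6, 1, 3.5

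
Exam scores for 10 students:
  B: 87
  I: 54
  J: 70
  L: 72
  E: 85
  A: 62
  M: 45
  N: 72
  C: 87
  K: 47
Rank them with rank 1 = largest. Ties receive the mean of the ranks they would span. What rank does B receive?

1.5

Sorted (descending): 87, 87, 85, 72, 72, 70, 62, 54, 47, 45
The 2 values of 87 occupy positions 1–2 → average rank (1+2)/2 = 1.5.
The 2 values of 72 occupy positions 4–5 → average rank (4+5)/2 = 4.5.
B has value 87 → rank 1.5.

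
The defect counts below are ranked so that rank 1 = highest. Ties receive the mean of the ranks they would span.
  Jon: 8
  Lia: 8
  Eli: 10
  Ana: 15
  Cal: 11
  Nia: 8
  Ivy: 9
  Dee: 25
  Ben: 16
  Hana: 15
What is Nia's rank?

9

Sorted (descending): 25, 16, 15, 15, 11, 10, 9, 8, 8, 8
The 2 values of 15 occupy positions 3–4 → average rank (3+4)/2 = 3.5.
The 3 values of 8 occupy positions 8–10 → average rank 9.
Nia has value 8 → rank 9.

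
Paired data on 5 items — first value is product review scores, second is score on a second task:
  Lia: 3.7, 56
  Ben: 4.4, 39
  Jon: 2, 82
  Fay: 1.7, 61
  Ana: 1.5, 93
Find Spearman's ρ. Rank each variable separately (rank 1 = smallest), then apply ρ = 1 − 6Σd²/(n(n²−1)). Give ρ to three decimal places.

-0.900

Ranks of variable 1: 4, 5, 3, 2, 1
Ranks of variable 2: 2, 1, 4, 3, 5
d = r₁ − r₂: 2, 4, -1, -1, -4
d²: 4, 16, 1, 1, 16; Σd² = 38
ρ = 1 − 6·38/(5·24) = 1 − 228/120 = -0.900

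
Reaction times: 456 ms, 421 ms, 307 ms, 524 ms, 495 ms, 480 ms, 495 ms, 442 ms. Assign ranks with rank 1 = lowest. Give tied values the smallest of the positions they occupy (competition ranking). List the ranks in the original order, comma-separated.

Sorted (ascending): 307, 421, 442, 456, 480, 495, 495, 524
The 2 values of 495 occupy positions 6–7 → each gets rank 6.

4, 2, 1, 8, 6, 5, 6, 3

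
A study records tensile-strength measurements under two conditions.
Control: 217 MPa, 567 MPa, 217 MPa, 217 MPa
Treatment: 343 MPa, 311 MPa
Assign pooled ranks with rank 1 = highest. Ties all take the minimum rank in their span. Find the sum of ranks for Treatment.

5

Sorted (descending): 567, 343, 311, 217, 217, 217
The 3 values of 217 occupy positions 4–6 → each gets rank 4.
Treatment values → pooled ranks: 343→2, 311→3
Rank sum = 2 + 3 = 5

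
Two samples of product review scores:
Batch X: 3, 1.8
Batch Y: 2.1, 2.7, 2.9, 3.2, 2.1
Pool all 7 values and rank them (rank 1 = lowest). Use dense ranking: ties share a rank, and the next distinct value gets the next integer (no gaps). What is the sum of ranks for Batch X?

6

Sorted (ascending): 1.8, 2.1, 2.1, 2.7, 2.9, 3, 3.2
The 2 values of 2.1 share dense rank 2.
Remaining distinct values take the next consecutive integers.
Batch X values → pooled ranks: 3→5, 1.8→1
Rank sum = 5 + 1 = 6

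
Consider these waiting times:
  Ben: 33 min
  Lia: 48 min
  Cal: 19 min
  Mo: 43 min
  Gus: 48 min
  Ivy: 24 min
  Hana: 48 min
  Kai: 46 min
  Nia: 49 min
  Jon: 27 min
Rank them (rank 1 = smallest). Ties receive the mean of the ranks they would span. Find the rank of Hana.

Sorted (ascending): 19, 24, 27, 33, 43, 46, 48, 48, 48, 49
The 3 values of 48 occupy positions 7–9 → average rank 8.
Hana has value 48 min → rank 8.

8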